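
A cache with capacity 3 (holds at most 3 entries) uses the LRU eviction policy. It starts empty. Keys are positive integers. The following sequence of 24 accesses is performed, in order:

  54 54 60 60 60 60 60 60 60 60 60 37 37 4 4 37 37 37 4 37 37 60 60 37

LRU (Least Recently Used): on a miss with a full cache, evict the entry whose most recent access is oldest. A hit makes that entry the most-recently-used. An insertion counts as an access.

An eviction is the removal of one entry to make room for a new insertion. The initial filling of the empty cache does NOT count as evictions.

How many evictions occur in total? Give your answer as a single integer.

Answer: 1

Derivation:
LRU simulation (capacity=3):
  1. access 54: MISS. Cache (LRU->MRU): [54]
  2. access 54: HIT. Cache (LRU->MRU): [54]
  3. access 60: MISS. Cache (LRU->MRU): [54 60]
  4. access 60: HIT. Cache (LRU->MRU): [54 60]
  5. access 60: HIT. Cache (LRU->MRU): [54 60]
  6. access 60: HIT. Cache (LRU->MRU): [54 60]
  7. access 60: HIT. Cache (LRU->MRU): [54 60]
  8. access 60: HIT. Cache (LRU->MRU): [54 60]
  9. access 60: HIT. Cache (LRU->MRU): [54 60]
  10. access 60: HIT. Cache (LRU->MRU): [54 60]
  11. access 60: HIT. Cache (LRU->MRU): [54 60]
  12. access 37: MISS. Cache (LRU->MRU): [54 60 37]
  13. access 37: HIT. Cache (LRU->MRU): [54 60 37]
  14. access 4: MISS, evict 54. Cache (LRU->MRU): [60 37 4]
  15. access 4: HIT. Cache (LRU->MRU): [60 37 4]
  16. access 37: HIT. Cache (LRU->MRU): [60 4 37]
  17. access 37: HIT. Cache (LRU->MRU): [60 4 37]
  18. access 37: HIT. Cache (LRU->MRU): [60 4 37]
  19. access 4: HIT. Cache (LRU->MRU): [60 37 4]
  20. access 37: HIT. Cache (LRU->MRU): [60 4 37]
  21. access 37: HIT. Cache (LRU->MRU): [60 4 37]
  22. access 60: HIT. Cache (LRU->MRU): [4 37 60]
  23. access 60: HIT. Cache (LRU->MRU): [4 37 60]
  24. access 37: HIT. Cache (LRU->MRU): [4 60 37]
Total: 20 hits, 4 misses, 1 evictions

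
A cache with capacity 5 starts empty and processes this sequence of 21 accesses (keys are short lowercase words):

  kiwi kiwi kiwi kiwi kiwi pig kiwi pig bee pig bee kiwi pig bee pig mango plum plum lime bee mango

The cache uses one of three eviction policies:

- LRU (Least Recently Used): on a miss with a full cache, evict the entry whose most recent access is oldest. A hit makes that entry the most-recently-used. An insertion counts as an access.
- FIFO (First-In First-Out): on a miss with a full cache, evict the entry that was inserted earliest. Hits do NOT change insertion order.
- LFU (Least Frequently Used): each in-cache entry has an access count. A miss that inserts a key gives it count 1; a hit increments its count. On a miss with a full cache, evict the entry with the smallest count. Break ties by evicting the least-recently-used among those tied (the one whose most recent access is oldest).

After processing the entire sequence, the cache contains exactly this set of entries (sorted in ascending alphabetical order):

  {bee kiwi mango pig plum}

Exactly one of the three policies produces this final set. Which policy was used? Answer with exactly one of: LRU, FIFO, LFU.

Simulating under each policy and comparing final sets:
  LRU: final set = {bee lime mango pig plum} -> differs
  FIFO: final set = {bee lime mango pig plum} -> differs
  LFU: final set = {bee kiwi mango pig plum} -> MATCHES target
Only LFU produces the target set.

Answer: LFU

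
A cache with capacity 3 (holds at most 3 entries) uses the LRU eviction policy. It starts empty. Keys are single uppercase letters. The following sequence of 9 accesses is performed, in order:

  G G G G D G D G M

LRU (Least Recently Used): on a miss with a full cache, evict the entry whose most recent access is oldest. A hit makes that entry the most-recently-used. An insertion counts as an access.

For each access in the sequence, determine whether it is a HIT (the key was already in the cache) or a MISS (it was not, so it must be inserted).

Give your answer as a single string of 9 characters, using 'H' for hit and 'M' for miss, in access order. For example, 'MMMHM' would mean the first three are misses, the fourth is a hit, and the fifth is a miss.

LRU simulation (capacity=3):
  1. access G: MISS. Cache (LRU->MRU): [G]
  2. access G: HIT. Cache (LRU->MRU): [G]
  3. access G: HIT. Cache (LRU->MRU): [G]
  4. access G: HIT. Cache (LRU->MRU): [G]
  5. access D: MISS. Cache (LRU->MRU): [G D]
  6. access G: HIT. Cache (LRU->MRU): [D G]
  7. access D: HIT. Cache (LRU->MRU): [G D]
  8. access G: HIT. Cache (LRU->MRU): [D G]
  9. access M: MISS. Cache (LRU->MRU): [D G M]
Total: 6 hits, 3 misses, 0 evictions

Answer: MHHHMHHHM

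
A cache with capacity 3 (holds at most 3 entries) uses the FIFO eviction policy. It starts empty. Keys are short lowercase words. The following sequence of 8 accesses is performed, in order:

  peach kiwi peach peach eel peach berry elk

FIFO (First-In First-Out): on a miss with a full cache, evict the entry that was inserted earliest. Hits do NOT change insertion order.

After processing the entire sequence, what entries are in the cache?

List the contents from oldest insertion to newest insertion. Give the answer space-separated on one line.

FIFO simulation (capacity=3):
  1. access peach: MISS. Cache (old->new): [peach]
  2. access kiwi: MISS. Cache (old->new): [peach kiwi]
  3. access peach: HIT. Cache (old->new): [peach kiwi]
  4. access peach: HIT. Cache (old->new): [peach kiwi]
  5. access eel: MISS. Cache (old->new): [peach kiwi eel]
  6. access peach: HIT. Cache (old->new): [peach kiwi eel]
  7. access berry: MISS, evict peach. Cache (old->new): [kiwi eel berry]
  8. access elk: MISS, evict kiwi. Cache (old->new): [eel berry elk]
Total: 3 hits, 5 misses, 2 evictions

Answer: eel berry elk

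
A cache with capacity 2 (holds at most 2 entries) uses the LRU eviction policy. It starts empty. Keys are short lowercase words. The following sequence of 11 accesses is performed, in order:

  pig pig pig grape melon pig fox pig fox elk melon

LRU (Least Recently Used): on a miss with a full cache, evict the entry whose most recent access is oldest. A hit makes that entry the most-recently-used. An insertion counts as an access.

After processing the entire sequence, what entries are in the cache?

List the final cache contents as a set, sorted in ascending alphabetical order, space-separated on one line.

LRU simulation (capacity=2):
  1. access pig: MISS. Cache (LRU->MRU): [pig]
  2. access pig: HIT. Cache (LRU->MRU): [pig]
  3. access pig: HIT. Cache (LRU->MRU): [pig]
  4. access grape: MISS. Cache (LRU->MRU): [pig grape]
  5. access melon: MISS, evict pig. Cache (LRU->MRU): [grape melon]
  6. access pig: MISS, evict grape. Cache (LRU->MRU): [melon pig]
  7. access fox: MISS, evict melon. Cache (LRU->MRU): [pig fox]
  8. access pig: HIT. Cache (LRU->MRU): [fox pig]
  9. access fox: HIT. Cache (LRU->MRU): [pig fox]
  10. access elk: MISS, evict pig. Cache (LRU->MRU): [fox elk]
  11. access melon: MISS, evict fox. Cache (LRU->MRU): [elk melon]
Total: 4 hits, 7 misses, 5 evictions

Answer: elk melon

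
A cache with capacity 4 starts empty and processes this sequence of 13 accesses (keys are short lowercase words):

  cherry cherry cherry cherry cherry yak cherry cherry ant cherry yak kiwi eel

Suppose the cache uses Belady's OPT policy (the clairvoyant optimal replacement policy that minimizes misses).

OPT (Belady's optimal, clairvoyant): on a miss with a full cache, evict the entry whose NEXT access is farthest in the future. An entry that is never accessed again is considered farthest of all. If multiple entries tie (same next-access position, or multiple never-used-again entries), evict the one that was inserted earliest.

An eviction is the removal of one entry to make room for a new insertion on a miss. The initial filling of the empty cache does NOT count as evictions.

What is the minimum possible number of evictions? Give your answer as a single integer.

OPT (Belady) simulation (capacity=4):
  1. access cherry: MISS. Cache: [cherry]
  2. access cherry: HIT. Next use of cherry: step 3. Cache: [cherry]
  3. access cherry: HIT. Next use of cherry: step 4. Cache: [cherry]
  4. access cherry: HIT. Next use of cherry: step 5. Cache: [cherry]
  5. access cherry: HIT. Next use of cherry: step 7. Cache: [cherry]
  6. access yak: MISS. Cache: [cherry yak]
  7. access cherry: HIT. Next use of cherry: step 8. Cache: [cherry yak]
  8. access cherry: HIT. Next use of cherry: step 10. Cache: [cherry yak]
  9. access ant: MISS. Cache: [cherry yak ant]
  10. access cherry: HIT. Next use of cherry: never. Cache: [cherry yak ant]
  11. access yak: HIT. Next use of yak: never. Cache: [cherry yak ant]
  12. access kiwi: MISS. Cache: [cherry yak ant kiwi]
  13. access eel: MISS, evict cherry (next use: never). Cache: [yak ant kiwi eel]
Total: 8 hits, 5 misses, 1 evictions

Answer: 1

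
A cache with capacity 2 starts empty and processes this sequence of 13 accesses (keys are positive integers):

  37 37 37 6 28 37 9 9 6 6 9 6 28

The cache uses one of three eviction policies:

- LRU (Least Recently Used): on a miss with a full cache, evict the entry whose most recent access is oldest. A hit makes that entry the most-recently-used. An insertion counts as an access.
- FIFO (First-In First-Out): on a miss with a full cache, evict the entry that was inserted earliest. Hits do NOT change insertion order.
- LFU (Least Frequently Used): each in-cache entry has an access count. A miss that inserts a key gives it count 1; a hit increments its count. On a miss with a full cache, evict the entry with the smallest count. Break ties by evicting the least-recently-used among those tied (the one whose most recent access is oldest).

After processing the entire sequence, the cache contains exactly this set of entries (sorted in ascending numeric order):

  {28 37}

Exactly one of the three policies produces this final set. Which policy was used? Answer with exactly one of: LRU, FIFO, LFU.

Simulating under each policy and comparing final sets:
  LRU: final set = {6 28} -> differs
  FIFO: final set = {6 28} -> differs
  LFU: final set = {28 37} -> MATCHES target
Only LFU produces the target set.

Answer: LFU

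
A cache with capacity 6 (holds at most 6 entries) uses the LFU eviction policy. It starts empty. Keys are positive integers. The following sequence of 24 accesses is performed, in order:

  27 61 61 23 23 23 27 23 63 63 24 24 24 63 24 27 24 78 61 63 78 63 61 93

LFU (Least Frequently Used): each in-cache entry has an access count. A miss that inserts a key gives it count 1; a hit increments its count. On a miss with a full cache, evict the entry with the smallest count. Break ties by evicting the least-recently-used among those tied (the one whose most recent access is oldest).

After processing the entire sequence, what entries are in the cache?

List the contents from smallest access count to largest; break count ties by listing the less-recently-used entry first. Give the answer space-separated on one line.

Answer: 93 27 23 61 24 63

Derivation:
LFU simulation (capacity=6):
  1. access 27: MISS. Cache: [27(c=1)]
  2. access 61: MISS. Cache: [27(c=1) 61(c=1)]
  3. access 61: HIT, count now 2. Cache: [27(c=1) 61(c=2)]
  4. access 23: MISS. Cache: [27(c=1) 23(c=1) 61(c=2)]
  5. access 23: HIT, count now 2. Cache: [27(c=1) 61(c=2) 23(c=2)]
  6. access 23: HIT, count now 3. Cache: [27(c=1) 61(c=2) 23(c=3)]
  7. access 27: HIT, count now 2. Cache: [61(c=2) 27(c=2) 23(c=3)]
  8. access 23: HIT, count now 4. Cache: [61(c=2) 27(c=2) 23(c=4)]
  9. access 63: MISS. Cache: [63(c=1) 61(c=2) 27(c=2) 23(c=4)]
  10. access 63: HIT, count now 2. Cache: [61(c=2) 27(c=2) 63(c=2) 23(c=4)]
  11. access 24: MISS. Cache: [24(c=1) 61(c=2) 27(c=2) 63(c=2) 23(c=4)]
  12. access 24: HIT, count now 2. Cache: [61(c=2) 27(c=2) 63(c=2) 24(c=2) 23(c=4)]
  13. access 24: HIT, count now 3. Cache: [61(c=2) 27(c=2) 63(c=2) 24(c=3) 23(c=4)]
  14. access 63: HIT, count now 3. Cache: [61(c=2) 27(c=2) 24(c=3) 63(c=3) 23(c=4)]
  15. access 24: HIT, count now 4. Cache: [61(c=2) 27(c=2) 63(c=3) 23(c=4) 24(c=4)]
  16. access 27: HIT, count now 3. Cache: [61(c=2) 63(c=3) 27(c=3) 23(c=4) 24(c=4)]
  17. access 24: HIT, count now 5. Cache: [61(c=2) 63(c=3) 27(c=3) 23(c=4) 24(c=5)]
  18. access 78: MISS. Cache: [78(c=1) 61(c=2) 63(c=3) 27(c=3) 23(c=4) 24(c=5)]
  19. access 61: HIT, count now 3. Cache: [78(c=1) 63(c=3) 27(c=3) 61(c=3) 23(c=4) 24(c=5)]
  20. access 63: HIT, count now 4. Cache: [78(c=1) 27(c=3) 61(c=3) 23(c=4) 63(c=4) 24(c=5)]
  21. access 78: HIT, count now 2. Cache: [78(c=2) 27(c=3) 61(c=3) 23(c=4) 63(c=4) 24(c=5)]
  22. access 63: HIT, count now 5. Cache: [78(c=2) 27(c=3) 61(c=3) 23(c=4) 24(c=5) 63(c=5)]
  23. access 61: HIT, count now 4. Cache: [78(c=2) 27(c=3) 23(c=4) 61(c=4) 24(c=5) 63(c=5)]
  24. access 93: MISS, evict 78(c=2). Cache: [93(c=1) 27(c=3) 23(c=4) 61(c=4) 24(c=5) 63(c=5)]
Total: 17 hits, 7 misses, 1 evictions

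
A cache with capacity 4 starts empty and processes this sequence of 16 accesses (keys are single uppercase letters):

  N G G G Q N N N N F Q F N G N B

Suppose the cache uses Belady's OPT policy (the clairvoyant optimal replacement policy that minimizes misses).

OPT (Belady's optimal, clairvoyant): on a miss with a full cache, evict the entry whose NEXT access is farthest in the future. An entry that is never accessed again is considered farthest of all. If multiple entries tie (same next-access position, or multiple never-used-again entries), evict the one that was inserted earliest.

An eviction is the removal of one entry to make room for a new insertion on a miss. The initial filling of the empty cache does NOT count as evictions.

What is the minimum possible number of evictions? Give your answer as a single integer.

Answer: 1

Derivation:
OPT (Belady) simulation (capacity=4):
  1. access N: MISS. Cache: [N]
  2. access G: MISS. Cache: [N G]
  3. access G: HIT. Next use of G: step 4. Cache: [N G]
  4. access G: HIT. Next use of G: step 14. Cache: [N G]
  5. access Q: MISS. Cache: [N G Q]
  6. access N: HIT. Next use of N: step 7. Cache: [N G Q]
  7. access N: HIT. Next use of N: step 8. Cache: [N G Q]
  8. access N: HIT. Next use of N: step 9. Cache: [N G Q]
  9. access N: HIT. Next use of N: step 13. Cache: [N G Q]
  10. access F: MISS. Cache: [N G Q F]
  11. access Q: HIT. Next use of Q: never. Cache: [N G Q F]
  12. access F: HIT. Next use of F: never. Cache: [N G Q F]
  13. access N: HIT. Next use of N: step 15. Cache: [N G Q F]
  14. access G: HIT. Next use of G: never. Cache: [N G Q F]
  15. access N: HIT. Next use of N: never. Cache: [N G Q F]
  16. access B: MISS, evict N (next use: never). Cache: [G Q F B]
Total: 11 hits, 5 misses, 1 evictions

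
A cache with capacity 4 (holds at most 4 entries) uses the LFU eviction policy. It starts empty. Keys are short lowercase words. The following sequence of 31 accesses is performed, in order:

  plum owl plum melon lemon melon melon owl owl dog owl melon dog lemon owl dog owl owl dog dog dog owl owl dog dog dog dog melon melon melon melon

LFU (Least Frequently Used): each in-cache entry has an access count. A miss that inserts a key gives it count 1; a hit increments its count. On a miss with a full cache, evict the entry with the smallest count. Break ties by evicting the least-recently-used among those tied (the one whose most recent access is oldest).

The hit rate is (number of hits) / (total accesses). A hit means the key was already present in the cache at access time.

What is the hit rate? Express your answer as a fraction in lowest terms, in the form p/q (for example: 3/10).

Answer: 25/31

Derivation:
LFU simulation (capacity=4):
  1. access plum: MISS. Cache: [plum(c=1)]
  2. access owl: MISS. Cache: [plum(c=1) owl(c=1)]
  3. access plum: HIT, count now 2. Cache: [owl(c=1) plum(c=2)]
  4. access melon: MISS. Cache: [owl(c=1) melon(c=1) plum(c=2)]
  5. access lemon: MISS. Cache: [owl(c=1) melon(c=1) lemon(c=1) plum(c=2)]
  6. access melon: HIT, count now 2. Cache: [owl(c=1) lemon(c=1) plum(c=2) melon(c=2)]
  7. access melon: HIT, count now 3. Cache: [owl(c=1) lemon(c=1) plum(c=2) melon(c=3)]
  8. access owl: HIT, count now 2. Cache: [lemon(c=1) plum(c=2) owl(c=2) melon(c=3)]
  9. access owl: HIT, count now 3. Cache: [lemon(c=1) plum(c=2) melon(c=3) owl(c=3)]
  10. access dog: MISS, evict lemon(c=1). Cache: [dog(c=1) plum(c=2) melon(c=3) owl(c=3)]
  11. access owl: HIT, count now 4. Cache: [dog(c=1) plum(c=2) melon(c=3) owl(c=4)]
  12. access melon: HIT, count now 4. Cache: [dog(c=1) plum(c=2) owl(c=4) melon(c=4)]
  13. access dog: HIT, count now 2. Cache: [plum(c=2) dog(c=2) owl(c=4) melon(c=4)]
  14. access lemon: MISS, evict plum(c=2). Cache: [lemon(c=1) dog(c=2) owl(c=4) melon(c=4)]
  15. access owl: HIT, count now 5. Cache: [lemon(c=1) dog(c=2) melon(c=4) owl(c=5)]
  16. access dog: HIT, count now 3. Cache: [lemon(c=1) dog(c=3) melon(c=4) owl(c=5)]
  17. access owl: HIT, count now 6. Cache: [lemon(c=1) dog(c=3) melon(c=4) owl(c=6)]
  18. access owl: HIT, count now 7. Cache: [lemon(c=1) dog(c=3) melon(c=4) owl(c=7)]
  19. access dog: HIT, count now 4. Cache: [lemon(c=1) melon(c=4) dog(c=4) owl(c=7)]
  20. access dog: HIT, count now 5. Cache: [lemon(c=1) melon(c=4) dog(c=5) owl(c=7)]
  21. access dog: HIT, count now 6. Cache: [lemon(c=1) melon(c=4) dog(c=6) owl(c=7)]
  22. access owl: HIT, count now 8. Cache: [lemon(c=1) melon(c=4) dog(c=6) owl(c=8)]
  23. access owl: HIT, count now 9. Cache: [lemon(c=1) melon(c=4) dog(c=6) owl(c=9)]
  24. access dog: HIT, count now 7. Cache: [lemon(c=1) melon(c=4) dog(c=7) owl(c=9)]
  25. access dog: HIT, count now 8. Cache: [lemon(c=1) melon(c=4) dog(c=8) owl(c=9)]
  26. access dog: HIT, count now 9. Cache: [lemon(c=1) melon(c=4) owl(c=9) dog(c=9)]
  27. access dog: HIT, count now 10. Cache: [lemon(c=1) melon(c=4) owl(c=9) dog(c=10)]
  28. access melon: HIT, count now 5. Cache: [lemon(c=1) melon(c=5) owl(c=9) dog(c=10)]
  29. access melon: HIT, count now 6. Cache: [lemon(c=1) melon(c=6) owl(c=9) dog(c=10)]
  30. access melon: HIT, count now 7. Cache: [lemon(c=1) melon(c=7) owl(c=9) dog(c=10)]
  31. access melon: HIT, count now 8. Cache: [lemon(c=1) melon(c=8) owl(c=9) dog(c=10)]
Total: 25 hits, 6 misses, 2 evictions

Hit rate = 25/31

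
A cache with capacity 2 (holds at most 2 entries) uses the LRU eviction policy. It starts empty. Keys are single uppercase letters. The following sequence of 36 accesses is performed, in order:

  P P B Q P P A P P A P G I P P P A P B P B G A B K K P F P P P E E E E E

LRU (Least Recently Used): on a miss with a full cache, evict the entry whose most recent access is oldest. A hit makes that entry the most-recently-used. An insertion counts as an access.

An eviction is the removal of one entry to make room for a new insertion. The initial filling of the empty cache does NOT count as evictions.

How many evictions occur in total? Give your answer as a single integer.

LRU simulation (capacity=2):
  1. access P: MISS. Cache (LRU->MRU): [P]
  2. access P: HIT. Cache (LRU->MRU): [P]
  3. access B: MISS. Cache (LRU->MRU): [P B]
  4. access Q: MISS, evict P. Cache (LRU->MRU): [B Q]
  5. access P: MISS, evict B. Cache (LRU->MRU): [Q P]
  6. access P: HIT. Cache (LRU->MRU): [Q P]
  7. access A: MISS, evict Q. Cache (LRU->MRU): [P A]
  8. access P: HIT. Cache (LRU->MRU): [A P]
  9. access P: HIT. Cache (LRU->MRU): [A P]
  10. access A: HIT. Cache (LRU->MRU): [P A]
  11. access P: HIT. Cache (LRU->MRU): [A P]
  12. access G: MISS, evict A. Cache (LRU->MRU): [P G]
  13. access I: MISS, evict P. Cache (LRU->MRU): [G I]
  14. access P: MISS, evict G. Cache (LRU->MRU): [I P]
  15. access P: HIT. Cache (LRU->MRU): [I P]
  16. access P: HIT. Cache (LRU->MRU): [I P]
  17. access A: MISS, evict I. Cache (LRU->MRU): [P A]
  18. access P: HIT. Cache (LRU->MRU): [A P]
  19. access B: MISS, evict A. Cache (LRU->MRU): [P B]
  20. access P: HIT. Cache (LRU->MRU): [B P]
  21. access B: HIT. Cache (LRU->MRU): [P B]
  22. access G: MISS, evict P. Cache (LRU->MRU): [B G]
  23. access A: MISS, evict B. Cache (LRU->MRU): [G A]
  24. access B: MISS, evict G. Cache (LRU->MRU): [A B]
  25. access K: MISS, evict A. Cache (LRU->MRU): [B K]
  26. access K: HIT. Cache (LRU->MRU): [B K]
  27. access P: MISS, evict B. Cache (LRU->MRU): [K P]
  28. access F: MISS, evict K. Cache (LRU->MRU): [P F]
  29. access P: HIT. Cache (LRU->MRU): [F P]
  30. access P: HIT. Cache (LRU->MRU): [F P]
  31. access P: HIT. Cache (LRU->MRU): [F P]
  32. access E: MISS, evict F. Cache (LRU->MRU): [P E]
  33. access E: HIT. Cache (LRU->MRU): [P E]
  34. access E: HIT. Cache (LRU->MRU): [P E]
  35. access E: HIT. Cache (LRU->MRU): [P E]
  36. access E: HIT. Cache (LRU->MRU): [P E]
Total: 19 hits, 17 misses, 15 evictions

Answer: 15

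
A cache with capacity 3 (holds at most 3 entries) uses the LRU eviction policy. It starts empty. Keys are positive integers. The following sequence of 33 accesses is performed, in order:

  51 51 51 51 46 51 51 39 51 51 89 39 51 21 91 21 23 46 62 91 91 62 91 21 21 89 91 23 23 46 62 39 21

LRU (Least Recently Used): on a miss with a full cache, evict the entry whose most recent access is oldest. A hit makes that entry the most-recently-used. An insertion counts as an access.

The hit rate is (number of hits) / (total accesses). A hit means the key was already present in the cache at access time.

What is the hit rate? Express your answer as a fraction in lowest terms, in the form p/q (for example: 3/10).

Answer: 16/33

Derivation:
LRU simulation (capacity=3):
  1. access 51: MISS. Cache (LRU->MRU): [51]
  2. access 51: HIT. Cache (LRU->MRU): [51]
  3. access 51: HIT. Cache (LRU->MRU): [51]
  4. access 51: HIT. Cache (LRU->MRU): [51]
  5. access 46: MISS. Cache (LRU->MRU): [51 46]
  6. access 51: HIT. Cache (LRU->MRU): [46 51]
  7. access 51: HIT. Cache (LRU->MRU): [46 51]
  8. access 39: MISS. Cache (LRU->MRU): [46 51 39]
  9. access 51: HIT. Cache (LRU->MRU): [46 39 51]
  10. access 51: HIT. Cache (LRU->MRU): [46 39 51]
  11. access 89: MISS, evict 46. Cache (LRU->MRU): [39 51 89]
  12. access 39: HIT. Cache (LRU->MRU): [51 89 39]
  13. access 51: HIT. Cache (LRU->MRU): [89 39 51]
  14. access 21: MISS, evict 89. Cache (LRU->MRU): [39 51 21]
  15. access 91: MISS, evict 39. Cache (LRU->MRU): [51 21 91]
  16. access 21: HIT. Cache (LRU->MRU): [51 91 21]
  17. access 23: MISS, evict 51. Cache (LRU->MRU): [91 21 23]
  18. access 46: MISS, evict 91. Cache (LRU->MRU): [21 23 46]
  19. access 62: MISS, evict 21. Cache (LRU->MRU): [23 46 62]
  20. access 91: MISS, evict 23. Cache (LRU->MRU): [46 62 91]
  21. access 91: HIT. Cache (LRU->MRU): [46 62 91]
  22. access 62: HIT. Cache (LRU->MRU): [46 91 62]
  23. access 91: HIT. Cache (LRU->MRU): [46 62 91]
  24. access 21: MISS, evict 46. Cache (LRU->MRU): [62 91 21]
  25. access 21: HIT. Cache (LRU->MRU): [62 91 21]
  26. access 89: MISS, evict 62. Cache (LRU->MRU): [91 21 89]
  27. access 91: HIT. Cache (LRU->MRU): [21 89 91]
  28. access 23: MISS, evict 21. Cache (LRU->MRU): [89 91 23]
  29. access 23: HIT. Cache (LRU->MRU): [89 91 23]
  30. access 46: MISS, evict 89. Cache (LRU->MRU): [91 23 46]
  31. access 62: MISS, evict 91. Cache (LRU->MRU): [23 46 62]
  32. access 39: MISS, evict 23. Cache (LRU->MRU): [46 62 39]
  33. access 21: MISS, evict 46. Cache (LRU->MRU): [62 39 21]
Total: 16 hits, 17 misses, 14 evictions

Hit rate = 16/33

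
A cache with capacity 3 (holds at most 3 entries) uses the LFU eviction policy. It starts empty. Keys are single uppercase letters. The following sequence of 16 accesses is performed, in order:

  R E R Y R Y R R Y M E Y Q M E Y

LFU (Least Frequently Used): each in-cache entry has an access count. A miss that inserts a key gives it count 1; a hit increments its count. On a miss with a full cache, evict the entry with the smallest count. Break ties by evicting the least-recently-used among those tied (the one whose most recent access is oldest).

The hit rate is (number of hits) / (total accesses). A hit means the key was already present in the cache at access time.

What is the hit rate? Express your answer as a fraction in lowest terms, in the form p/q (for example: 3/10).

LFU simulation (capacity=3):
  1. access R: MISS. Cache: [R(c=1)]
  2. access E: MISS. Cache: [R(c=1) E(c=1)]
  3. access R: HIT, count now 2. Cache: [E(c=1) R(c=2)]
  4. access Y: MISS. Cache: [E(c=1) Y(c=1) R(c=2)]
  5. access R: HIT, count now 3. Cache: [E(c=1) Y(c=1) R(c=3)]
  6. access Y: HIT, count now 2. Cache: [E(c=1) Y(c=2) R(c=3)]
  7. access R: HIT, count now 4. Cache: [E(c=1) Y(c=2) R(c=4)]
  8. access R: HIT, count now 5. Cache: [E(c=1) Y(c=2) R(c=5)]
  9. access Y: HIT, count now 3. Cache: [E(c=1) Y(c=3) R(c=5)]
  10. access M: MISS, evict E(c=1). Cache: [M(c=1) Y(c=3) R(c=5)]
  11. access E: MISS, evict M(c=1). Cache: [E(c=1) Y(c=3) R(c=5)]
  12. access Y: HIT, count now 4. Cache: [E(c=1) Y(c=4) R(c=5)]
  13. access Q: MISS, evict E(c=1). Cache: [Q(c=1) Y(c=4) R(c=5)]
  14. access M: MISS, evict Q(c=1). Cache: [M(c=1) Y(c=4) R(c=5)]
  15. access E: MISS, evict M(c=1). Cache: [E(c=1) Y(c=4) R(c=5)]
  16. access Y: HIT, count now 5. Cache: [E(c=1) R(c=5) Y(c=5)]
Total: 8 hits, 8 misses, 5 evictions

Hit rate = 8/16 = 1/2

Answer: 1/2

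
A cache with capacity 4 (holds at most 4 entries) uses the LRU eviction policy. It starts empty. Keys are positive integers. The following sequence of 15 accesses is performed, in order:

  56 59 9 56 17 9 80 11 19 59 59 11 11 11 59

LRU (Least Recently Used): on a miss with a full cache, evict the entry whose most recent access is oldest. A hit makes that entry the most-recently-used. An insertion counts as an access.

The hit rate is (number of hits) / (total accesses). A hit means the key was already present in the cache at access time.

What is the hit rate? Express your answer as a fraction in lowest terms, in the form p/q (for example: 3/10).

Answer: 7/15

Derivation:
LRU simulation (capacity=4):
  1. access 56: MISS. Cache (LRU->MRU): [56]
  2. access 59: MISS. Cache (LRU->MRU): [56 59]
  3. access 9: MISS. Cache (LRU->MRU): [56 59 9]
  4. access 56: HIT. Cache (LRU->MRU): [59 9 56]
  5. access 17: MISS. Cache (LRU->MRU): [59 9 56 17]
  6. access 9: HIT. Cache (LRU->MRU): [59 56 17 9]
  7. access 80: MISS, evict 59. Cache (LRU->MRU): [56 17 9 80]
  8. access 11: MISS, evict 56. Cache (LRU->MRU): [17 9 80 11]
  9. access 19: MISS, evict 17. Cache (LRU->MRU): [9 80 11 19]
  10. access 59: MISS, evict 9. Cache (LRU->MRU): [80 11 19 59]
  11. access 59: HIT. Cache (LRU->MRU): [80 11 19 59]
  12. access 11: HIT. Cache (LRU->MRU): [80 19 59 11]
  13. access 11: HIT. Cache (LRU->MRU): [80 19 59 11]
  14. access 11: HIT. Cache (LRU->MRU): [80 19 59 11]
  15. access 59: HIT. Cache (LRU->MRU): [80 19 11 59]
Total: 7 hits, 8 misses, 4 evictions

Hit rate = 7/15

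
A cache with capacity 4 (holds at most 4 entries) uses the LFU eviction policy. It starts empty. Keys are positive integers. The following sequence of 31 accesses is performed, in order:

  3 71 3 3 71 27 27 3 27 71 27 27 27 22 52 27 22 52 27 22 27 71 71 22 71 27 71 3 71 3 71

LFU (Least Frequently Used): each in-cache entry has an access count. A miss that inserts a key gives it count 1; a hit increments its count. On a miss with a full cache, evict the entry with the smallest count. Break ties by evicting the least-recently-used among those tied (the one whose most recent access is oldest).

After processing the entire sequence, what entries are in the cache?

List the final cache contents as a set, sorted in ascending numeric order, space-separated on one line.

Answer: 3 22 27 71

Derivation:
LFU simulation (capacity=4):
  1. access 3: MISS. Cache: [3(c=1)]
  2. access 71: MISS. Cache: [3(c=1) 71(c=1)]
  3. access 3: HIT, count now 2. Cache: [71(c=1) 3(c=2)]
  4. access 3: HIT, count now 3. Cache: [71(c=1) 3(c=3)]
  5. access 71: HIT, count now 2. Cache: [71(c=2) 3(c=3)]
  6. access 27: MISS. Cache: [27(c=1) 71(c=2) 3(c=3)]
  7. access 27: HIT, count now 2. Cache: [71(c=2) 27(c=2) 3(c=3)]
  8. access 3: HIT, count now 4. Cache: [71(c=2) 27(c=2) 3(c=4)]
  9. access 27: HIT, count now 3. Cache: [71(c=2) 27(c=3) 3(c=4)]
  10. access 71: HIT, count now 3. Cache: [27(c=3) 71(c=3) 3(c=4)]
  11. access 27: HIT, count now 4. Cache: [71(c=3) 3(c=4) 27(c=4)]
  12. access 27: HIT, count now 5. Cache: [71(c=3) 3(c=4) 27(c=5)]
  13. access 27: HIT, count now 6. Cache: [71(c=3) 3(c=4) 27(c=6)]
  14. access 22: MISS. Cache: [22(c=1) 71(c=3) 3(c=4) 27(c=6)]
  15. access 52: MISS, evict 22(c=1). Cache: [52(c=1) 71(c=3) 3(c=4) 27(c=6)]
  16. access 27: HIT, count now 7. Cache: [52(c=1) 71(c=3) 3(c=4) 27(c=7)]
  17. access 22: MISS, evict 52(c=1). Cache: [22(c=1) 71(c=3) 3(c=4) 27(c=7)]
  18. access 52: MISS, evict 22(c=1). Cache: [52(c=1) 71(c=3) 3(c=4) 27(c=7)]
  19. access 27: HIT, count now 8. Cache: [52(c=1) 71(c=3) 3(c=4) 27(c=8)]
  20. access 22: MISS, evict 52(c=1). Cache: [22(c=1) 71(c=3) 3(c=4) 27(c=8)]
  21. access 27: HIT, count now 9. Cache: [22(c=1) 71(c=3) 3(c=4) 27(c=9)]
  22. access 71: HIT, count now 4. Cache: [22(c=1) 3(c=4) 71(c=4) 27(c=9)]
  23. access 71: HIT, count now 5. Cache: [22(c=1) 3(c=4) 71(c=5) 27(c=9)]
  24. access 22: HIT, count now 2. Cache: [22(c=2) 3(c=4) 71(c=5) 27(c=9)]
  25. access 71: HIT, count now 6. Cache: [22(c=2) 3(c=4) 71(c=6) 27(c=9)]
  26. access 27: HIT, count now 10. Cache: [22(c=2) 3(c=4) 71(c=6) 27(c=10)]
  27. access 71: HIT, count now 7. Cache: [22(c=2) 3(c=4) 71(c=7) 27(c=10)]
  28. access 3: HIT, count now 5. Cache: [22(c=2) 3(c=5) 71(c=7) 27(c=10)]
  29. access 71: HIT, count now 8. Cache: [22(c=2) 3(c=5) 71(c=8) 27(c=10)]
  30. access 3: HIT, count now 6. Cache: [22(c=2) 3(c=6) 71(c=8) 27(c=10)]
  31. access 71: HIT, count now 9. Cache: [22(c=2) 3(c=6) 71(c=9) 27(c=10)]
Total: 23 hits, 8 misses, 4 evictions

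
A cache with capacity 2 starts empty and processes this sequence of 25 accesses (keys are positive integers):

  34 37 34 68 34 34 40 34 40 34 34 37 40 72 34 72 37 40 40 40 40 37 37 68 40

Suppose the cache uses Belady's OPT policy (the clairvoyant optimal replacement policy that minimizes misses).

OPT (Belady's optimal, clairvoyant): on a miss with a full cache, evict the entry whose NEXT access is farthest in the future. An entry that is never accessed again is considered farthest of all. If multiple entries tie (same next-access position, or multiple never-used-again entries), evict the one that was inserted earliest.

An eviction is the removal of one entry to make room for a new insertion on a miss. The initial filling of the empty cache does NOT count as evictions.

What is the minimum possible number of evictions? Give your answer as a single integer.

OPT (Belady) simulation (capacity=2):
  1. access 34: MISS. Cache: [34]
  2. access 37: MISS. Cache: [34 37]
  3. access 34: HIT. Next use of 34: step 5. Cache: [34 37]
  4. access 68: MISS, evict 37 (next use: step 12). Cache: [34 68]
  5. access 34: HIT. Next use of 34: step 6. Cache: [34 68]
  6. access 34: HIT. Next use of 34: step 8. Cache: [34 68]
  7. access 40: MISS, evict 68 (next use: step 24). Cache: [34 40]
  8. access 34: HIT. Next use of 34: step 10. Cache: [34 40]
  9. access 40: HIT. Next use of 40: step 13. Cache: [34 40]
  10. access 34: HIT. Next use of 34: step 11. Cache: [34 40]
  11. access 34: HIT. Next use of 34: step 15. Cache: [34 40]
  12. access 37: MISS, evict 34 (next use: step 15). Cache: [40 37]
  13. access 40: HIT. Next use of 40: step 18. Cache: [40 37]
  14. access 72: MISS, evict 40 (next use: step 18). Cache: [37 72]
  15. access 34: MISS, evict 37 (next use: step 17). Cache: [72 34]
  16. access 72: HIT. Next use of 72: never. Cache: [72 34]
  17. access 37: MISS, evict 72 (next use: never). Cache: [34 37]
  18. access 40: MISS, evict 34 (next use: never). Cache: [37 40]
  19. access 40: HIT. Next use of 40: step 20. Cache: [37 40]
  20. access 40: HIT. Next use of 40: step 21. Cache: [37 40]
  21. access 40: HIT. Next use of 40: step 25. Cache: [37 40]
  22. access 37: HIT. Next use of 37: step 23. Cache: [37 40]
  23. access 37: HIT. Next use of 37: never. Cache: [37 40]
  24. access 68: MISS, evict 37 (next use: never). Cache: [40 68]
  25. access 40: HIT. Next use of 40: never. Cache: [40 68]
Total: 15 hits, 10 misses, 8 evictions

Answer: 8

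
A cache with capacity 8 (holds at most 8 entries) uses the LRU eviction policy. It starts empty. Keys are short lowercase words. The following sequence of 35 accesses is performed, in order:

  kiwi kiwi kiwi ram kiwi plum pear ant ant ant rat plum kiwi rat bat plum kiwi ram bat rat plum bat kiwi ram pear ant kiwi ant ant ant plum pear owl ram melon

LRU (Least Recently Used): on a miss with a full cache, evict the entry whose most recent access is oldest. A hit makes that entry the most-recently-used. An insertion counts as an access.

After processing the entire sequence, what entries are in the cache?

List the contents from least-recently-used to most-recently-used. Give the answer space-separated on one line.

LRU simulation (capacity=8):
  1. access kiwi: MISS. Cache (LRU->MRU): [kiwi]
  2. access kiwi: HIT. Cache (LRU->MRU): [kiwi]
  3. access kiwi: HIT. Cache (LRU->MRU): [kiwi]
  4. access ram: MISS. Cache (LRU->MRU): [kiwi ram]
  5. access kiwi: HIT. Cache (LRU->MRU): [ram kiwi]
  6. access plum: MISS. Cache (LRU->MRU): [ram kiwi plum]
  7. access pear: MISS. Cache (LRU->MRU): [ram kiwi plum pear]
  8. access ant: MISS. Cache (LRU->MRU): [ram kiwi plum pear ant]
  9. access ant: HIT. Cache (LRU->MRU): [ram kiwi plum pear ant]
  10. access ant: HIT. Cache (LRU->MRU): [ram kiwi plum pear ant]
  11. access rat: MISS. Cache (LRU->MRU): [ram kiwi plum pear ant rat]
  12. access plum: HIT. Cache (LRU->MRU): [ram kiwi pear ant rat plum]
  13. access kiwi: HIT. Cache (LRU->MRU): [ram pear ant rat plum kiwi]
  14. access rat: HIT. Cache (LRU->MRU): [ram pear ant plum kiwi rat]
  15. access bat: MISS. Cache (LRU->MRU): [ram pear ant plum kiwi rat bat]
  16. access plum: HIT. Cache (LRU->MRU): [ram pear ant kiwi rat bat plum]
  17. access kiwi: HIT. Cache (LRU->MRU): [ram pear ant rat bat plum kiwi]
  18. access ram: HIT. Cache (LRU->MRU): [pear ant rat bat plum kiwi ram]
  19. access bat: HIT. Cache (LRU->MRU): [pear ant rat plum kiwi ram bat]
  20. access rat: HIT. Cache (LRU->MRU): [pear ant plum kiwi ram bat rat]
  21. access plum: HIT. Cache (LRU->MRU): [pear ant kiwi ram bat rat plum]
  22. access bat: HIT. Cache (LRU->MRU): [pear ant kiwi ram rat plum bat]
  23. access kiwi: HIT. Cache (LRU->MRU): [pear ant ram rat plum bat kiwi]
  24. access ram: HIT. Cache (LRU->MRU): [pear ant rat plum bat kiwi ram]
  25. access pear: HIT. Cache (LRU->MRU): [ant rat plum bat kiwi ram pear]
  26. access ant: HIT. Cache (LRU->MRU): [rat plum bat kiwi ram pear ant]
  27. access kiwi: HIT. Cache (LRU->MRU): [rat plum bat ram pear ant kiwi]
  28. access ant: HIT. Cache (LRU->MRU): [rat plum bat ram pear kiwi ant]
  29. access ant: HIT. Cache (LRU->MRU): [rat plum bat ram pear kiwi ant]
  30. access ant: HIT. Cache (LRU->MRU): [rat plum bat ram pear kiwi ant]
  31. access plum: HIT. Cache (LRU->MRU): [rat bat ram pear kiwi ant plum]
  32. access pear: HIT. Cache (LRU->MRU): [rat bat ram kiwi ant plum pear]
  33. access owl: MISS. Cache (LRU->MRU): [rat bat ram kiwi ant plum pear owl]
  34. access ram: HIT. Cache (LRU->MRU): [rat bat kiwi ant plum pear owl ram]
  35. access melon: MISS, evict rat. Cache (LRU->MRU): [bat kiwi ant plum pear owl ram melon]
Total: 26 hits, 9 misses, 1 evictions

Answer: bat kiwi ant plum pear owl ram melon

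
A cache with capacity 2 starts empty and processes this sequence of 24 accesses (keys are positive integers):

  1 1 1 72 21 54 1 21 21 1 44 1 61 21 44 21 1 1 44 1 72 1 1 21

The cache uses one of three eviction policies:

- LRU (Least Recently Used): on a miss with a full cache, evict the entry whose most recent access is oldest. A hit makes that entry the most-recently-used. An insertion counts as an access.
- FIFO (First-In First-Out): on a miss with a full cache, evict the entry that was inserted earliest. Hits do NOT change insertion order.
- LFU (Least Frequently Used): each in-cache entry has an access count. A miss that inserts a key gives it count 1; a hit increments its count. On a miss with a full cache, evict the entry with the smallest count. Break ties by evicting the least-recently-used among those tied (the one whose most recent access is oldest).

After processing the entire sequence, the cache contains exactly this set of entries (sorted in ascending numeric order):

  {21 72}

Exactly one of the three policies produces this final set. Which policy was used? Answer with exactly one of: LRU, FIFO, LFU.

Simulating under each policy and comparing final sets:
  LRU: final set = {1 21} -> differs
  FIFO: final set = {21 72} -> MATCHES target
  LFU: final set = {1 21} -> differs
Only FIFO produces the target set.

Answer: FIFO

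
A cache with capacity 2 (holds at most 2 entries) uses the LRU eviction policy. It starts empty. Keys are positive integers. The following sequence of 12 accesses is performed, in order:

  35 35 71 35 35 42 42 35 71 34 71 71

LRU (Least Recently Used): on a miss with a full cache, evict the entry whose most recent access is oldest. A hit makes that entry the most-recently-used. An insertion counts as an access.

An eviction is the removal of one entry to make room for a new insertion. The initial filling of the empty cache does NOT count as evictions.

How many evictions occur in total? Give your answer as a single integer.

Answer: 3

Derivation:
LRU simulation (capacity=2):
  1. access 35: MISS. Cache (LRU->MRU): [35]
  2. access 35: HIT. Cache (LRU->MRU): [35]
  3. access 71: MISS. Cache (LRU->MRU): [35 71]
  4. access 35: HIT. Cache (LRU->MRU): [71 35]
  5. access 35: HIT. Cache (LRU->MRU): [71 35]
  6. access 42: MISS, evict 71. Cache (LRU->MRU): [35 42]
  7. access 42: HIT. Cache (LRU->MRU): [35 42]
  8. access 35: HIT. Cache (LRU->MRU): [42 35]
  9. access 71: MISS, evict 42. Cache (LRU->MRU): [35 71]
  10. access 34: MISS, evict 35. Cache (LRU->MRU): [71 34]
  11. access 71: HIT. Cache (LRU->MRU): [34 71]
  12. access 71: HIT. Cache (LRU->MRU): [34 71]
Total: 7 hits, 5 misses, 3 evictions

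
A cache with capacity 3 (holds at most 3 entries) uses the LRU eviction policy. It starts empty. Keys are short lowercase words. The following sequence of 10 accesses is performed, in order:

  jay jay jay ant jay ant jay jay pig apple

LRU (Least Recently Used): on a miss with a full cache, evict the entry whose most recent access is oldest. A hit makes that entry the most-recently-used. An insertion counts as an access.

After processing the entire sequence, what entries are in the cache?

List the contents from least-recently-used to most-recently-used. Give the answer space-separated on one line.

Answer: jay pig apple

Derivation:
LRU simulation (capacity=3):
  1. access jay: MISS. Cache (LRU->MRU): [jay]
  2. access jay: HIT. Cache (LRU->MRU): [jay]
  3. access jay: HIT. Cache (LRU->MRU): [jay]
  4. access ant: MISS. Cache (LRU->MRU): [jay ant]
  5. access jay: HIT. Cache (LRU->MRU): [ant jay]
  6. access ant: HIT. Cache (LRU->MRU): [jay ant]
  7. access jay: HIT. Cache (LRU->MRU): [ant jay]
  8. access jay: HIT. Cache (LRU->MRU): [ant jay]
  9. access pig: MISS. Cache (LRU->MRU): [ant jay pig]
  10. access apple: MISS, evict ant. Cache (LRU->MRU): [jay pig apple]
Total: 6 hits, 4 misses, 1 evictions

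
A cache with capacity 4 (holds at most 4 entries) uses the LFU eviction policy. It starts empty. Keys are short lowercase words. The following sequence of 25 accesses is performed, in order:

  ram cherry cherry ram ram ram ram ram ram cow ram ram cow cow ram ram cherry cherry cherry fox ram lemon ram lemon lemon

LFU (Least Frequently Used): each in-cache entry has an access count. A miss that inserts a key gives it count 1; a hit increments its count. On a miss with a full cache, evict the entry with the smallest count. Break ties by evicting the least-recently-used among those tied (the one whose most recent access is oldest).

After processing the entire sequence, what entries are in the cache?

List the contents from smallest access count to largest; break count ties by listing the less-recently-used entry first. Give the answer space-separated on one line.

Answer: cow lemon cherry ram

Derivation:
LFU simulation (capacity=4):
  1. access ram: MISS. Cache: [ram(c=1)]
  2. access cherry: MISS. Cache: [ram(c=1) cherry(c=1)]
  3. access cherry: HIT, count now 2. Cache: [ram(c=1) cherry(c=2)]
  4. access ram: HIT, count now 2. Cache: [cherry(c=2) ram(c=2)]
  5. access ram: HIT, count now 3. Cache: [cherry(c=2) ram(c=3)]
  6. access ram: HIT, count now 4. Cache: [cherry(c=2) ram(c=4)]
  7. access ram: HIT, count now 5. Cache: [cherry(c=2) ram(c=5)]
  8. access ram: HIT, count now 6. Cache: [cherry(c=2) ram(c=6)]
  9. access ram: HIT, count now 7. Cache: [cherry(c=2) ram(c=7)]
  10. access cow: MISS. Cache: [cow(c=1) cherry(c=2) ram(c=7)]
  11. access ram: HIT, count now 8. Cache: [cow(c=1) cherry(c=2) ram(c=8)]
  12. access ram: HIT, count now 9. Cache: [cow(c=1) cherry(c=2) ram(c=9)]
  13. access cow: HIT, count now 2. Cache: [cherry(c=2) cow(c=2) ram(c=9)]
  14. access cow: HIT, count now 3. Cache: [cherry(c=2) cow(c=3) ram(c=9)]
  15. access ram: HIT, count now 10. Cache: [cherry(c=2) cow(c=3) ram(c=10)]
  16. access ram: HIT, count now 11. Cache: [cherry(c=2) cow(c=3) ram(c=11)]
  17. access cherry: HIT, count now 3. Cache: [cow(c=3) cherry(c=3) ram(c=11)]
  18. access cherry: HIT, count now 4. Cache: [cow(c=3) cherry(c=4) ram(c=11)]
  19. access cherry: HIT, count now 5. Cache: [cow(c=3) cherry(c=5) ram(c=11)]
  20. access fox: MISS. Cache: [fox(c=1) cow(c=3) cherry(c=5) ram(c=11)]
  21. access ram: HIT, count now 12. Cache: [fox(c=1) cow(c=3) cherry(c=5) ram(c=12)]
  22. access lemon: MISS, evict fox(c=1). Cache: [lemon(c=1) cow(c=3) cherry(c=5) ram(c=12)]
  23. access ram: HIT, count now 13. Cache: [lemon(c=1) cow(c=3) cherry(c=5) ram(c=13)]
  24. access lemon: HIT, count now 2. Cache: [lemon(c=2) cow(c=3) cherry(c=5) ram(c=13)]
  25. access lemon: HIT, count now 3. Cache: [cow(c=3) lemon(c=3) cherry(c=5) ram(c=13)]
Total: 20 hits, 5 misses, 1 evictions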